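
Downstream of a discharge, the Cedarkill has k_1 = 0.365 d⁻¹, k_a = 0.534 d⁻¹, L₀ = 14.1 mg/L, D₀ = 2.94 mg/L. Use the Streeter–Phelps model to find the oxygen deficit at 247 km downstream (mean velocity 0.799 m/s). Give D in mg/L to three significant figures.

D ≈ 4.18 mg/L

Travel time t = x/v = 247 km / (0.799 m/s) = 247000 m / 0.799 m/s = 309100 s = 3.578 d.
k_1 L₀/(k_a−k_1) = 0.365×14.1/(0.534−0.365) = 5.146/0.1690 = 30.45 mg/L.
e^(−k_1 t) = e^(−0.365×3.578) = 0.2709; e^(−k_a t) = e^(−0.534×3.578) = 0.1480.
D = 30.45 × (0.2709 − 0.1480) + 2.94 × 0.1480 = 3.743 + 0.4351 = 4.179 mg/L.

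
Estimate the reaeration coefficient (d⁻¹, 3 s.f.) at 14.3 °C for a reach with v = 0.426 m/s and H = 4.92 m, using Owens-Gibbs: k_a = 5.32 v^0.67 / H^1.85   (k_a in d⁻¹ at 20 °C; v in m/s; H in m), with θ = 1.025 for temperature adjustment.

k_a(20) = 5.32 × 0.426^0.67 / 4.92^1.85 = 5.32 × 0.5646 / 19.06 = 0.1576 d⁻¹.
k_a(14.3) = 0.1576 × 1.025^(14.3−20) = 0.1576 × 0.8687 = 0.1369 d⁻¹.

k_a ≈ 0.137 d⁻¹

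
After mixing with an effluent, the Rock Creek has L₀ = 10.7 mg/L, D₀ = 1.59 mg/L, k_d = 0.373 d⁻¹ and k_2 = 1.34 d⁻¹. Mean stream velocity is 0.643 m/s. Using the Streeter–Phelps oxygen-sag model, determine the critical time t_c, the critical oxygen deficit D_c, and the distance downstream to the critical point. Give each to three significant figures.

At the critical point dD/dt = 0, so k_d L₀ e^(−k_d t) = k_2 D. Substituting D(t) from the Streeter–Phelps equation and solving for t gives
t_c = ln[(k_2/k_d)(1 − D₀(k_2−k_d)/(k_d L₀))] / (k_2−k_d).
Here k_2−k_d = 0.9670 d⁻¹ and 1 − D₀(k_2−k_d)/(k_d L₀) = 1 − 1.59×0.9670/(0.373×10.7) = 0.6148, so
t_c = ln(3.592 × 0.6148) / 0.9670 = 0.7923 / 0.9670 = 0.8194 d.
L(t_c) = L₀ e^(−k_d t_c) = 10.7 × 0.7367 = 7.882 mg/L, and at the critical point k_2 D_c = k_d L, so D_c = (0.373/1.34) × 7.882 = 2.194 mg/L.
x_c = v t_c = 0.643 m/s × 0.8194 d × 86400 s/d = 45520 m ≈ 45.5 km.

t_c ≈ 0.819 d; D_c ≈ 2.19 mg/L; x_c ≈ 45.5 km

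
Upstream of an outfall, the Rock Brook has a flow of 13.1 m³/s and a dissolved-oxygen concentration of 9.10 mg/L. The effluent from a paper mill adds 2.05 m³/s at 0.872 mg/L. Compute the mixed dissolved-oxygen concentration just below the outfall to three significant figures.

Flow-weighted mixing: C = (Q_r C_r + Q_w C_w)/(Q_r + Q_w)
= (13.1×9.10 + 2.05×0.872)/(13.1 + 2.05) = 121.0/15.15 = 7.987 mg/L.

7.99 mg/L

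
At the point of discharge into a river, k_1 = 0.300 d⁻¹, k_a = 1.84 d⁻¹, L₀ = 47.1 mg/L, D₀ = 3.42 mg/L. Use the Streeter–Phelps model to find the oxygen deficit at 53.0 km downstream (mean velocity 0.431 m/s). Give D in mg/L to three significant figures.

Travel time t = x/v = 53.0 km / (0.431 m/s) = 53000 m / 0.431 m/s = 123000 s = 1.423 d.
k_1 L₀/(k_a−k_1) = 0.300×47.1/(1.84−0.300) = 14.13/1.540 = 9.175 mg/L.
e^(−k_1 t) = e^(−0.300×1.423) = 0.6525; e^(−k_a t) = e^(−1.84×1.423) = 0.07289.
D = 9.175 × (0.6525 − 0.07289) + 3.42 × 0.07289 = 5.318 + 0.2493 = 5.567 mg/L.

D ≈ 5.57 mg/L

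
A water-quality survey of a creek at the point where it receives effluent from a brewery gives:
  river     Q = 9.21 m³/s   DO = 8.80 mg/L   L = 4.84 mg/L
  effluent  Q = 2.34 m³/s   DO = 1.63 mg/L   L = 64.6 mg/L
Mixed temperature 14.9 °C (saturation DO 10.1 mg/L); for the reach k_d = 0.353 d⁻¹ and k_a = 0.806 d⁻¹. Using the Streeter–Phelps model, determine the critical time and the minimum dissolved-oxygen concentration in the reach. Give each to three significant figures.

t_c ≈ 1.31 d; minimum DO ≈ 5.42 mg/L

Mixed DO = (9.21×8.80 + 2.34×1.63)/(9.21+2.34) = 84.86/11.55 = 7.347 mg/L.
Mixed L₀ = (9.21×4.84 + 2.34×64.6)/(11.55) = 195.7/11.55 = 16.95 mg/L.
Initial deficit D₀ = C_s − DO₀ = 10.1 − 7.347 = 2.753 mg/L.
t_c = (1/0.4530) ln[(0.806/0.353)(1 − 2.753×0.4530/(0.353×16.95))] = 2.208 × ln(1.807) = 1.307 d.
D_c = (0.353/0.806) × 16.95 × e^(−0.353×1.307) = 0.4380 × 16.95 × 0.6305 = 4.680 mg/L.
Minimum DO = 10.1 − 4.680 = 5.420 mg/L.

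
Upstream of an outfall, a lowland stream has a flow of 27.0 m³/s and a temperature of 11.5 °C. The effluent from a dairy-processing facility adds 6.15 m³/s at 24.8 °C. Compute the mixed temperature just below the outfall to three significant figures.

14.0 °C

Flow-weighted mixing: C = (Q_r C_r + Q_w C_w)/(Q_r + Q_w)
= (27.0×11.5 + 6.15×24.8)/(27.0 + 6.15) = 463.0/33.15 = 13.97 °C.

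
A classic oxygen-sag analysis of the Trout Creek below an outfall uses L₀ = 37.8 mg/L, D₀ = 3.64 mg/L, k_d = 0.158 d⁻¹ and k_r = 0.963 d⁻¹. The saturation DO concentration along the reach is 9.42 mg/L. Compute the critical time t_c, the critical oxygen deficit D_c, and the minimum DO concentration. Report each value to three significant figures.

t_c ≈ 1.41 d; D_c ≈ 4.97 mg/L; min DO ≈ 4.45 mg/L

t_c = [1/(k_r−k_d)] ln[(k_r/k_d)(1 − D₀(k_r−k_d)/(k_d L₀))]
= [1/(0.963−0.158)] ln[(0.963/0.158)(1 − 3.64×0.8050/(0.158×37.8))]
= (1/0.8050) ln[6.095 × 0.5094] = 1.242 × ln(3.105) = 1.242 × 1.133 = 1.407 d.
D_c = (k_d/k_r) L₀ e^(−k_d t_c) = (0.158/0.963) × 37.8 × e^(−0.158×1.407) = 0.1641 × 37.8 × 0.8006 = 4.965 mg/L.
Minimum DO = C_s − D_c = 9.42 − 4.965 = 4.455 mg/L.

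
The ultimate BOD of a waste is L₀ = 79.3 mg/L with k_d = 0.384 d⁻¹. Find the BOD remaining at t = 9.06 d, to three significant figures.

L_t = L₀ e^(−k_d t) = 79.3 × e^(−0.384×9.06) = 79.3 × 0.03084 = 2.445 mg/L.

L ≈ 2.45 mg/L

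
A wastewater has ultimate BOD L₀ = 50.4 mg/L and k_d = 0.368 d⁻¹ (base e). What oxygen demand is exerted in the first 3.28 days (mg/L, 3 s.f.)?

y ≈ 35.3 mg/L

y_t = L₀(1 − e^(−k_d t)) = 50.4 × (1 − e^(−0.368×3.28))
= 50.4 × (1 − 0.2991) = 50.4 × 0.7009 = 35.33 mg/L.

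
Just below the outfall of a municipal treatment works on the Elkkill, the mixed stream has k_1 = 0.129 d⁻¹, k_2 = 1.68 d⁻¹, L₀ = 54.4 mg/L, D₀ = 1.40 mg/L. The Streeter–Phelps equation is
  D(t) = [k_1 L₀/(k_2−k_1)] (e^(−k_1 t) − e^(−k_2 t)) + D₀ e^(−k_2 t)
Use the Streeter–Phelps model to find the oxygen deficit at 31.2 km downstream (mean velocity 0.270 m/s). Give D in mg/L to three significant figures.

D ≈ 3.48 mg/L

Travel time t = x/v = 31.2 km / (0.270 m/s) = 31200 m / 0.270 m/s = 115600 s = 1.337 d.
k_1 L₀/(k_2−k_1) = 0.129×54.4/(1.68−0.129) = 7.018/1.551 = 4.525 mg/L.
e^(−k_1 t) = e^(−0.129×1.337) = 0.8415; e^(−k_2 t) = e^(−1.68×1.337) = 0.1057.
D = 4.525 × (0.8415 − 0.1057) + 1.40 × 0.1057 = 3.329 + 0.1480 = 3.477 mg/L.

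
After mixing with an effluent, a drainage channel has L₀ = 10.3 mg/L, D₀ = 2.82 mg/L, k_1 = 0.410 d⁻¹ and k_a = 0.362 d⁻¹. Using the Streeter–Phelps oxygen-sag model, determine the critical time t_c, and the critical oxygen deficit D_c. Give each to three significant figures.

t_c ≈ 1.94 d; D_c ≈ 5.27 mg/L

t_c = [1/(k_a−k_1)] ln[(k_a/k_1)(1 − D₀(k_a−k_1)/(k_1 L₀))]
= [1/(0.362−0.410)] ln[(0.362/0.410)(1 − 2.82×-0.04800/(0.410×10.3))]
= (1/-0.04800) ln[0.8829 × 1.032] = -20.83 × ln(0.9112) = -20.83 × -0.09296 = 1.937 d.
D_c = (k_1/k_a) L₀ e^(−k_1 t_c) = (0.410/0.362) × 10.3 × e^(−0.410×1.937) = 1.133 × 10.3 × 0.4520 = 5.273 mg/L.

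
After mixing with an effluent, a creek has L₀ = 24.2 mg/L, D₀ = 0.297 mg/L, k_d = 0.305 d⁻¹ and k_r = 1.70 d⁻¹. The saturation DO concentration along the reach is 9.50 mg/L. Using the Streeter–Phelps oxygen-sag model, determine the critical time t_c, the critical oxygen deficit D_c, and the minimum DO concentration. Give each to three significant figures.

With k_r/k_d = 5.574 and 1 − D₀(k_r−k_d)/(k_d L₀) = 0.9439,
t_c = ln(5.574 × 0.9439) / (1.70 − 0.305) = ln(5.261) / 1.395 = 1.660/1.395 = 1.190 d.
L(t_c) = L₀ e^(−k_d t_c) = 24.2 × 0.6956 = 16.83 mg/L, and at the critical point k_r D_c = k_d L, so D_c = (0.305/1.70) × 16.83 = 3.020 mg/L.
Minimum DO = C_s − D_c = 9.50 − 3.020 = 6.480 mg/L.

t_c ≈ 1.19 d; D_c ≈ 3.02 mg/L; min DO ≈ 6.48 mg/L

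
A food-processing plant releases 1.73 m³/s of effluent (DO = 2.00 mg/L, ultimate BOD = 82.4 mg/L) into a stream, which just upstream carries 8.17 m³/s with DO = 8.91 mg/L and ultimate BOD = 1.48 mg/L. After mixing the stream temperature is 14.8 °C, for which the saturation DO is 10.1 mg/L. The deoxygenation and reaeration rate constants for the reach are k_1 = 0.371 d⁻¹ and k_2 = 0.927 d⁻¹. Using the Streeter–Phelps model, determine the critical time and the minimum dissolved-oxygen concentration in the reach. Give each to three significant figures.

Mixed DO = (8.17×8.91 + 1.73×2.00)/(8.17+1.73) = 76.25/9.900 = 7.702 mg/L.
Mixed L₀ = (8.17×1.48 + 1.73×82.4)/(9.900) = 154.6/9.900 = 15.62 mg/L.
Initial deficit D₀ = C_s − DO₀ = 10.1 − 7.702 = 2.398 mg/L.
t_c = (1/0.5560) ln[(0.927/0.371)(1 − 2.398×0.5560/(0.371×15.62))] = 1.799 × ln(1.924) = 1.177 d.
D_c = (0.371/0.927) × 15.62 × e^(−0.371×1.177) = 0.4002 × 15.62 × 0.6462 = 4.040 mg/L.
Minimum DO = 10.1 − 4.040 = 6.060 mg/L.

t_c ≈ 1.18 d; minimum DO ≈ 6.06 mg/L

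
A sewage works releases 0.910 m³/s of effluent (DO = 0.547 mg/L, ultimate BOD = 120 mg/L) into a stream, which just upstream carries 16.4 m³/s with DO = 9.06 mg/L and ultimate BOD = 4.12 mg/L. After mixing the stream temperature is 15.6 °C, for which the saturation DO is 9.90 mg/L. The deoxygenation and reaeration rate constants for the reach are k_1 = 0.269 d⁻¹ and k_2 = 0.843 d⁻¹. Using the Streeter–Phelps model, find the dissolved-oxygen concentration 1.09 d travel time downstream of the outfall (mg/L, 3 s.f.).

DO ≈ 7.73 mg/L

Mixed DO = (16.4×9.06 + 0.910×0.547)/(16.4+0.910) = 149.1/17.31 = 8.612 mg/L.
Mixed L₀ = (16.4×4.12 + 0.910×120)/(17.31) = 176.8/17.31 = 10.21 mg/L.
Initial deficit D₀ = C_s − DO₀ = 9.90 − 8.612 = 1.288 mg/L.
D(1.09) = [0.269×10.21/(0.843−0.269)](e^(−0.269×1.09) − e^(−0.843×1.09)) + 1.288 e^(−0.843×1.09)
= 4.786 × (0.7459 − 0.3990) + 1.288 × 0.3990 = 2.174 mg/L.
DO = 9.90 − 2.174 = 7.726 mg/L.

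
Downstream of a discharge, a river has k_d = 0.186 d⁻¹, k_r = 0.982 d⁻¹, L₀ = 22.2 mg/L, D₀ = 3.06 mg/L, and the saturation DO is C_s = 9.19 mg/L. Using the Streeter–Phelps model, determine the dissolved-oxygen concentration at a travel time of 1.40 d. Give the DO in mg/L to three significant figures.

k_d L₀/(k_r−k_d) = 0.186×22.2/(0.982−0.186) = 4.129/0.7960 = 5.187 mg/L.
e^(−k_d t) = e^(−0.186×1.400) = 0.7707; e^(−k_r t) = e^(−0.982×1.400) = 0.2529.
D = 5.187 × (0.7707 − 0.2529) + 3.06 × 0.2529 = 2.686 + 0.7738 = 3.460 mg/L.
DO = C_s − D = 9.19 − 3.460 = 5.730 mg/L.

DO ≈ 5.73 mg/L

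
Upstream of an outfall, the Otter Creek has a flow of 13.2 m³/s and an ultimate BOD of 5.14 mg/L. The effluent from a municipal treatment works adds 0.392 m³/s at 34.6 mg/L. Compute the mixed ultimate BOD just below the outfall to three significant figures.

Flow-weighted mixing: C = (Q_r C_r + Q_w C_w)/(Q_r + Q_w)
= (13.2×5.14 + 0.392×34.6)/(13.2 + 0.392) = 81.41/13.59 = 5.990 mg/L.

5.99 mg/L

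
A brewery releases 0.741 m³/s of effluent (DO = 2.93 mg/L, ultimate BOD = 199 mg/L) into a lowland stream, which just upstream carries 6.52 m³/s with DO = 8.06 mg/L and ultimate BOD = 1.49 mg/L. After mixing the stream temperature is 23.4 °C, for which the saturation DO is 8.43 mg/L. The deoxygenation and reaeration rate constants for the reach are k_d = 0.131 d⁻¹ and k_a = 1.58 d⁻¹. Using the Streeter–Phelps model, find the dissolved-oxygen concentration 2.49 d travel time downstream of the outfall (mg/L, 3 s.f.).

Mixed DO = (6.52×8.06 + 0.741×2.93)/(6.52+0.741) = 54.72/7.261 = 7.536 mg/L.
Mixed L₀ = (6.52×1.49 + 0.741×199)/(7.261) = 157.2/7.261 = 21.65 mg/L.
Initial deficit D₀ = C_s − DO₀ = 8.43 − 7.536 = 0.8935 mg/L.
D(2.49) = [0.131×21.65/(1.58−0.131)](e^(−0.131×2.49) − e^(−1.58×2.49)) + 0.8935 e^(−1.58×2.49)
= 1.957 × (0.7217 − 0.01956) + 0.8935 × 0.01956 = 1.391 mg/L.
DO = 8.43 − 1.391 = 7.039 mg/L.

DO ≈ 7.04 mg/L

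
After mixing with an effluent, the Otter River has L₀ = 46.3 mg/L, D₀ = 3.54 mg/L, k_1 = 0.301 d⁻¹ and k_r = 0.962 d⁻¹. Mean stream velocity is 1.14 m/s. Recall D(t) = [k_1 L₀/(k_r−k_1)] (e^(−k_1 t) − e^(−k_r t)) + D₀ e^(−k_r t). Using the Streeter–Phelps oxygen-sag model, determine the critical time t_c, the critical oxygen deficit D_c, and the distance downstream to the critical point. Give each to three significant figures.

At the critical point dD/dt = 0, so k_1 L₀ e^(−k_1 t) = k_r D. Substituting D(t) from the Streeter–Phelps equation and solving for t gives
t_c = ln[(k_r/k_1)(1 − D₀(k_r−k_1)/(k_1 L₀))] / (k_r−k_1).
Here k_r−k_1 = 0.6610 d⁻¹ and 1 − D₀(k_r−k_1)/(k_1 L₀) = 1 − 3.54×0.6610/(0.301×46.3) = 0.8321, so
t_c = ln(3.196 × 0.8321) / 0.6610 = 0.9781 / 0.6610 = 1.480 d.
L(t_c) = L₀ e^(−k_1 t_c) = 46.3 × 0.6406 = 29.66 mg/L, and at the critical point k_r D_c = k_1 L, so D_c = (0.301/0.962) × 29.66 = 9.280 mg/L.
x_c = v t_c = 1.14 m/s × 1.480 d × 86400 s/d = 145700 m ≈ 146 km.

t_c ≈ 1.48 d; D_c ≈ 9.28 mg/L; x_c ≈ 146 km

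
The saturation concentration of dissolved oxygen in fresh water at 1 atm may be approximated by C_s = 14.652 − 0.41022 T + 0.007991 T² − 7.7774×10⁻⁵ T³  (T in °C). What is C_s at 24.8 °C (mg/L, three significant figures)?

C_s ≈ 8.21 mg/L

C_s = 14.652 − 0.41022×24.8 + 0.007991×24.8² − 7.7774×10⁻⁵×24.8³ = 8.207 mg/L.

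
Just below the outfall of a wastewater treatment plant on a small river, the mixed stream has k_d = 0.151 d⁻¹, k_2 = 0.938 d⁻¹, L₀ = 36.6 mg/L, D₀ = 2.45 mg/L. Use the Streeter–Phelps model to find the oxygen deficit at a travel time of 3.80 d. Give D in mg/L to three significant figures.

D ≈ 3.83 mg/L

k_d L₀/(k_2−k_d) = 0.151×36.6/(0.938−0.151) = 5.527/0.7870 = 7.022 mg/L.
e^(−k_d t) = e^(−0.151×3.800) = 0.5634; e^(−k_2 t) = e^(−0.938×3.800) = 0.02831.
D = 7.022 × (0.5634 − 0.02831) + 2.45 × 0.02831 = 3.757 + 0.06937 = 3.827 mg/L.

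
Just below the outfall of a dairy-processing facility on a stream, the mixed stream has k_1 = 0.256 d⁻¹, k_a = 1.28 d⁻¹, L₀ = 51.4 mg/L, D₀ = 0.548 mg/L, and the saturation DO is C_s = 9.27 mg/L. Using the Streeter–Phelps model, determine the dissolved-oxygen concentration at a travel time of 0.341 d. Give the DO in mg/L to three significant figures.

DO ≈ 5.45 mg/L

k_1 L₀/(k_a−k_1) = 0.256×51.4/(1.28−0.256) = 13.16/1.024 = 12.85 mg/L.
e^(−k_1 t) = e^(−0.256×0.3410) = 0.9164; e^(−k_a t) = e^(−1.28×0.3410) = 0.6463.
D = 12.85 × (0.9164 − 0.6463) + 0.548 × 0.6463 = 3.471 + 0.3542 = 3.825 mg/L.
DO = C_s − D = 9.27 − 3.825 = 5.445 mg/L.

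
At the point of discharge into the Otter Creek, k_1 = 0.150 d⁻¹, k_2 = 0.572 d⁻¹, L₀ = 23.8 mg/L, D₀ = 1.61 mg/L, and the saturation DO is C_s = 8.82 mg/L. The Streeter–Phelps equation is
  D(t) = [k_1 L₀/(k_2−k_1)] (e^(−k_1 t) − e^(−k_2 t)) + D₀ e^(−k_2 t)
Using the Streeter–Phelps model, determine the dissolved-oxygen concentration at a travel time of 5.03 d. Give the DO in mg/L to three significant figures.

DO ≈ 5.23 mg/L

k_1 L₀/(k_2−k_1) = 0.150×23.8/(0.572−0.150) = 3.570/0.4220 = 8.460 mg/L.
e^(−k_1 t) = e^(−0.150×5.030) = 0.4702; e^(−k_2 t) = e^(−0.572×5.030) = 0.05629.
D = 8.460 × (0.4702 − 0.05629) + 1.61 × 0.05629 = 3.502 + 0.09063 = 3.593 mg/L.
DO = C_s − D = 8.82 − 3.593 = 5.227 mg/L.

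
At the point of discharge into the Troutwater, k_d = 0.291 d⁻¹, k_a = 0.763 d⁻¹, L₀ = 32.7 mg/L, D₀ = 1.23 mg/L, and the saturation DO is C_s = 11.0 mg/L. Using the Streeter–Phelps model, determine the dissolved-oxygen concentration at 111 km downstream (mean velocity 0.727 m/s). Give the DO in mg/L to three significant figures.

DO ≈ 3.86 mg/L

Travel time t = x/v = 111 km / (0.727 m/s) = 111000 m / 0.727 m/s = 152700 s = 1.767 d.
k_d L₀/(k_a−k_d) = 0.291×32.7/(0.763−0.291) = 9.516/0.4720 = 20.16 mg/L.
e^(−k_d t) = e^(−0.291×1.767) = 0.5980; e^(−k_a t) = e^(−0.763×1.767) = 0.2597.
D = 20.16 × (0.5980 − 0.2597) + 1.23 × 0.2597 = 6.820 + 0.3194 = 7.139 mg/L.
DO = C_s − D = 11.0 − 7.139 = 3.861 mg/L.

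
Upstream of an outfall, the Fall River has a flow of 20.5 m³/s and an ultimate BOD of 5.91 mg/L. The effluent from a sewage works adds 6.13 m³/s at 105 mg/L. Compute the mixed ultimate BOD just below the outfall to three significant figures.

28.7 mg/L

Flow-weighted mixing: C = (Q_r C_r + Q_w C_w)/(Q_r + Q_w)
= (20.5×5.91 + 6.13×105)/(20.5 + 6.13) = 764.8/26.63 = 28.72 mg/L.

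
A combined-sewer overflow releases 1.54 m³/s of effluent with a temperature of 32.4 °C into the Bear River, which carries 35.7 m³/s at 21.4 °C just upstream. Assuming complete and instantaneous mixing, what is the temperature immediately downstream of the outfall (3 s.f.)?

21.9 °C

Flow-weighted mixing: C = (Q_r C_r + Q_w C_w)/(Q_r + Q_w)
= (35.7×21.4 + 1.54×32.4)/(35.7 + 1.54) = 813.9/37.24 = 21.85 °C.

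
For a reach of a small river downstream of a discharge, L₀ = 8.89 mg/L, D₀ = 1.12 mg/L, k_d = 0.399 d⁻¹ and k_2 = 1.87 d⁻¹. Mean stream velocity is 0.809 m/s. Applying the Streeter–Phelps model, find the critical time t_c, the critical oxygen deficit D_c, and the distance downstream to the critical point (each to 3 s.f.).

t_c ≈ 0.626 d; D_c ≈ 1.48 mg/L; x_c ≈ 43.7 km

At the critical point dD/dt = 0, so k_d L₀ e^(−k_d t) = k_2 D. Substituting D(t) from the Streeter–Phelps equation and solving for t gives
t_c = ln[(k_2/k_d)(1 − D₀(k_2−k_d)/(k_d L₀))] / (k_2−k_d).
Here k_2−k_d = 1.471 d⁻¹ and 1 − D₀(k_2−k_d)/(k_d L₀) = 1 − 1.12×1.471/(0.399×8.89) = 0.5355, so
t_c = ln(4.687 × 0.5355) / 1.471 = 0.9202 / 1.471 = 0.6256 d.
L(t_c) = L₀ e^(−k_d t_c) = 8.89 × 0.7791 = 6.926 mg/L, and at the critical point k_2 D_c = k_d L, so D_c = (0.399/1.87) × 6.926 = 1.478 mg/L.
x_c = v t_c = 0.809 m/s × 0.6256 d × 86400 s/d = 43730 m ≈ 43.7 km.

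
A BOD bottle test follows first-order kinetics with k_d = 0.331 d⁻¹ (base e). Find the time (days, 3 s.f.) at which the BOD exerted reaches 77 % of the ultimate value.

y/L₀ = 1 − e^(−k_d t) = 0.77 ⇒ e^(−k_d t) = 0.230
t = −ln(0.230) / 0.331 = 1.470 / 0.331 = 4.440 d.

t ≈ 4.44 d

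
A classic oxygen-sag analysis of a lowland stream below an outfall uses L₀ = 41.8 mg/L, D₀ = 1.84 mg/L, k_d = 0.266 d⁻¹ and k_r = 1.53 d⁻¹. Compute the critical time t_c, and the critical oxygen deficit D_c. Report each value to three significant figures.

t_c ≈ 1.20 d; D_c ≈ 5.28 mg/L

With k_r/k_d = 5.752 and 1 − D₀(k_r−k_d)/(k_d L₀) = 0.7908,
t_c = ln(5.752 × 0.7908) / (1.53 − 0.266) = ln(4.549) / 1.264 = 1.515/1.264 = 1.198 d.
D_c = (k_d/k_r) L₀ e^(−k_d t_c) = (0.266/1.53) × 41.8 × e^(−0.266×1.198) = 0.1739 × 41.8 × 0.7270 = 5.283 mg/L.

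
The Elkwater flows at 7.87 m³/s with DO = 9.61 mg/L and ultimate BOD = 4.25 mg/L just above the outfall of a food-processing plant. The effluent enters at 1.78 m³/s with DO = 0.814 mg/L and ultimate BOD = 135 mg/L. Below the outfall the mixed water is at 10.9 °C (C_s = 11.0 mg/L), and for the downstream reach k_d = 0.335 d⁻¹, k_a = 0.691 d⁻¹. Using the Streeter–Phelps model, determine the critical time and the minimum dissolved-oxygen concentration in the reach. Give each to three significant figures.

t_c ≈ 1.70 d; minimum DO ≈ 3.21 mg/L

Mixed DO = (7.87×9.61 + 1.78×0.814)/(7.87+1.78) = 77.08/9.650 = 7.988 mg/L.
Mixed L₀ = (7.87×4.25 + 1.78×135)/(9.650) = 273.7/9.650 = 28.37 mg/L.
Initial deficit D₀ = C_s − DO₀ = 11.0 − 7.988 = 3.012 mg/L.
t_c = (1/0.3560) ln[(0.691/0.335)(1 − 3.012×0.3560/(0.335×28.37))] = 2.809 × ln(1.830) = 1.697 d.
D_c = (0.335/0.691) × 28.37 × e^(−0.335×1.697) = 0.4848 × 28.37 × 0.5663 = 7.788 mg/L.
Minimum DO = 11.0 − 7.788 = 3.212 mg/L.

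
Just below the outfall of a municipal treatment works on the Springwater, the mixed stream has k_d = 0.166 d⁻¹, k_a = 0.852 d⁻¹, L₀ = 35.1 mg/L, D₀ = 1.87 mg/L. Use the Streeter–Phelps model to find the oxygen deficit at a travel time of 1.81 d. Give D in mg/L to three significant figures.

D ≈ 4.87 mg/L

k_d L₀/(k_a−k_d) = 0.166×35.1/(0.852−0.166) = 5.827/0.6860 = 8.494 mg/L.
e^(−k_d t) = e^(−0.166×1.810) = 0.7405; e^(−k_a t) = e^(−0.852×1.810) = 0.2139.
D = 8.494 × (0.7405 − 0.2139) + 1.87 × 0.2139 = 4.472 + 0.4000 = 4.872 mg/L.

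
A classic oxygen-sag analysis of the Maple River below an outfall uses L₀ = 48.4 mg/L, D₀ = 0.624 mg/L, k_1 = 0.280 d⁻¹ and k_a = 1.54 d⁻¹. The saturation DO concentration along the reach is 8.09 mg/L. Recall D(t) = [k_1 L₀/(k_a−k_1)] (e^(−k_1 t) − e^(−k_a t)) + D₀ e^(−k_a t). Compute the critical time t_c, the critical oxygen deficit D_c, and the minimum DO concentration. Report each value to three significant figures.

With k_a/k_1 = 5.500 and 1 − D₀(k_a−k_1)/(k_1 L₀) = 0.9420,
t_c = ln(5.500 × 0.9420) / (1.54 − 0.280) = ln(5.181) / 1.260 = 1.645/1.260 = 1.306 d.
L(t_c) = L₀ e^(−k_1 t_c) = 48.4 × 0.6938 = 33.58 mg/L, and at the critical point k_a D_c = k_1 L, so D_c = (0.280/1.54) × 33.58 = 6.106 mg/L.
Minimum DO = C_s − D_c = 8.09 − 6.106 = 1.984 mg/L.

t_c ≈ 1.31 d; D_c ≈ 6.11 mg/L; min DO ≈ 1.98 mg/L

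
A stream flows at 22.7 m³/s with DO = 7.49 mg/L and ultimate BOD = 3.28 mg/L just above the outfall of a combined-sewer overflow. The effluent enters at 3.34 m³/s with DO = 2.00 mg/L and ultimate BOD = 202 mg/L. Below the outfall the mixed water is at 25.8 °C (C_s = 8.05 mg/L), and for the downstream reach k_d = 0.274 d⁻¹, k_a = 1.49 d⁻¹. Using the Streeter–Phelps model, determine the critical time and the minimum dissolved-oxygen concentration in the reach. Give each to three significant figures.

Mixed DO = (22.7×7.49 + 3.34×2.00)/(22.7+3.34) = 176.7/26.04 = 6.786 mg/L.
Mixed L₀ = (22.7×3.28 + 3.34×202)/(26.04) = 749.1/26.04 = 28.77 mg/L.
Initial deficit D₀ = C_s − DO₀ = 8.05 − 6.786 = 1.264 mg/L.
t_c = (1/1.216) ln[(1.49/0.274)(1 − 1.264×1.216/(0.274×28.77))] = 0.8224 × ln(4.377) = 1.214 d.
D_c = (0.274/1.49) × 28.77 × e^(−0.274×1.214) = 0.1839 × 28.77 × 0.7170 = 3.793 mg/L.
Minimum DO = 8.05 − 3.793 = 4.257 mg/L.

t_c ≈ 1.21 d; minimum DO ≈ 4.26 mg/L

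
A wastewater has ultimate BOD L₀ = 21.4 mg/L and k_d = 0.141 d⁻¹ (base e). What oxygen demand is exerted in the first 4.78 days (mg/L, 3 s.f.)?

y_t = L₀(1 − e^(−k_d t)) = 21.4 × (1 − e^(−0.141×4.78))
= 21.4 × (1 − 0.5097) = 21.4 × 0.4903 = 10.49 mg/L.

y ≈ 10.5 mg/L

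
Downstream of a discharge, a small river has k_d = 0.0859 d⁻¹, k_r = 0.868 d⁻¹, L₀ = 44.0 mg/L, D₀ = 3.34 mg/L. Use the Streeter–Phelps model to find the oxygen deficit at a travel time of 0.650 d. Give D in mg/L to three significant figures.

D ≈ 3.72 mg/L

k_d L₀/(k_r−k_d) = 0.0859×44.0/(0.868−0.0859) = 3.780/0.7821 = 4.833 mg/L.
e^(−k_d t) = e^(−0.0859×0.6500) = 0.9457; e^(−k_r t) = e^(−0.868×0.6500) = 0.5688.
D = 4.833 × (0.9457 − 0.5688) + 3.34 × 0.5688 = 1.821 + 1.900 = 3.721 mg/L.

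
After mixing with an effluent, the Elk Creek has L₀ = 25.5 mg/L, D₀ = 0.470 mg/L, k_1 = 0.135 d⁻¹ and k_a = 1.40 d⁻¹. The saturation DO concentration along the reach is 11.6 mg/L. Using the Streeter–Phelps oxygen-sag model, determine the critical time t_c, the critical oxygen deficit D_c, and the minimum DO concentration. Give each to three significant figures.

t_c = [1/(k_a−k_1)] ln[(k_a/k_1)(1 − D₀(k_a−k_1)/(k_1 L₀))]
= [1/(1.40−0.135)] ln[(1.40/0.135)(1 − 0.470×1.265/(0.135×25.5))]
= (1/1.265) ln[10.37 × 0.8273] = 0.7905 × ln(8.579) = 0.7905 × 2.149 = 1.699 d.
D_c = (k_1/k_a) L₀ e^(−k_1 t_c) = (0.135/1.40) × 25.5 × e^(−0.135×1.699) = 0.09643 × 25.5 × 0.7950 = 1.955 mg/L.
Minimum DO = C_s − D_c = 11.6 − 1.955 = 9.645 mg/L.

t_c ≈ 1.70 d; D_c ≈ 1.95 mg/L; min DO ≈ 9.65 mg/L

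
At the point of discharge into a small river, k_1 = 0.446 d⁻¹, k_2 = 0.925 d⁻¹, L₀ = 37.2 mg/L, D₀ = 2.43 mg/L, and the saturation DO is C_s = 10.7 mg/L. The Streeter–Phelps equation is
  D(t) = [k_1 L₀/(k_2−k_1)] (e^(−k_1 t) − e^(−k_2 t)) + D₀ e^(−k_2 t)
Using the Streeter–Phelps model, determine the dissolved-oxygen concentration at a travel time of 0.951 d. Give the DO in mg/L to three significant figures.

k_1 L₀/(k_2−k_1) = 0.446×37.2/(0.925−0.446) = 16.59/0.4790 = 34.64 mg/L.
e^(−k_1 t) = e^(−0.446×0.9510) = 0.6543; e^(−k_2 t) = e^(−0.925×0.9510) = 0.4149.
D = 34.64 × (0.6543 − 0.4149) + 2.43 × 0.4149 = 8.293 + 1.008 = 9.301 mg/L.
DO = C_s − D = 10.7 − 9.301 = 1.399 mg/L.

DO ≈ 1.40 mg/L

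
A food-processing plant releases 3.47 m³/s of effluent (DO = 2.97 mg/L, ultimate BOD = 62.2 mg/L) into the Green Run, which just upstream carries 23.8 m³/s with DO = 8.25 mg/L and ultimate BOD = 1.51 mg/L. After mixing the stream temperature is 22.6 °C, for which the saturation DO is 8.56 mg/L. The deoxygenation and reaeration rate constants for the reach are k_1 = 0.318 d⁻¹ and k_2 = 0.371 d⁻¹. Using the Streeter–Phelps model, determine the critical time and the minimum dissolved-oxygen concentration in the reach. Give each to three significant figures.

t_c ≈ 2.57 d; minimum DO ≈ 5.07 mg/L

Mixed DO = (23.8×8.25 + 3.47×2.97)/(23.8+3.47) = 206.7/27.27 = 7.578 mg/L.
Mixed L₀ = (23.8×1.51 + 3.47×62.2)/(27.27) = 251.8/27.27 = 9.233 mg/L.
Initial deficit D₀ = C_s − DO₀ = 8.56 − 7.578 = 0.9819 mg/L.
t_c = (1/0.05300) ln[(0.371/0.318)(1 − 0.9819×0.05300/(0.318×9.233))] = 18.87 × ln(1.146) = 2.571 d.
D_c = (0.318/0.371) × 9.233 × e^(−0.318×2.571) = 0.8571 × 9.233 × 0.4415 = 3.494 mg/L.
Minimum DO = 8.56 − 3.494 = 5.066 mg/L.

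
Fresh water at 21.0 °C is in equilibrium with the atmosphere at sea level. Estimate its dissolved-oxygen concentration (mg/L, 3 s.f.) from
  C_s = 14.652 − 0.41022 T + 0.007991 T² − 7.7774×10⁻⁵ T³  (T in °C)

C_s = 14.652 − 0.41022×21.0 + 0.007991×21.0² − 7.7774×10⁻⁵×21.0³ = 8.841 mg/L.

C_s ≈ 8.84 mg/L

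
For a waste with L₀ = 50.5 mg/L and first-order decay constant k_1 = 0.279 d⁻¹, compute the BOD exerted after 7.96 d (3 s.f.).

y ≈ 45.0 mg/L

y_t = L₀(1 − e^(−k_1 t)) = 50.5 × (1 − e^(−0.279×7.96))
= 50.5 × (1 − 0.1085) = 50.5 × 0.8915 = 45.02 mg/L.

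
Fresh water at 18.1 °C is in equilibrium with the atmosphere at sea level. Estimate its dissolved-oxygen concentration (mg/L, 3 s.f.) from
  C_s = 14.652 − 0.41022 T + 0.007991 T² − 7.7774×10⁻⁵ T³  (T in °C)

C_s ≈ 9.38 mg/L

C_s = 14.652 − 0.41022×18.1 + 0.007991×18.1² − 7.7774×10⁻⁵×18.1³ = 9.384 mg/L.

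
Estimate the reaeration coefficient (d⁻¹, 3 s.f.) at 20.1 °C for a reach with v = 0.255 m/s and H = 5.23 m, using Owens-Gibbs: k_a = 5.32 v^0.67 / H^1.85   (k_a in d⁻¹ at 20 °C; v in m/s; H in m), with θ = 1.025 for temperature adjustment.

k_a(20) = 5.32 × 0.255^0.67 / 5.23^1.85 = 5.32 × 0.4003 / 21.34 = 0.09979 d⁻¹.
k_a(20.1) = 0.09979 × 1.025^(20.1−20) = 0.09979 × 1.002 = 0.1000 d⁻¹.

k_a ≈ 0.100 d⁻¹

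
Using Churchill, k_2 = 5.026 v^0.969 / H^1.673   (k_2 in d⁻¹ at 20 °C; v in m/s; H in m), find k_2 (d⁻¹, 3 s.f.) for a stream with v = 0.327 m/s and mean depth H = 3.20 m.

k_2 = 5.026 × 0.327^0.969 / 3.20^1.673 = 5.026 × 0.3385 / 7.000 = 0.2431 d⁻¹.

k_2 ≈ 0.243 d⁻¹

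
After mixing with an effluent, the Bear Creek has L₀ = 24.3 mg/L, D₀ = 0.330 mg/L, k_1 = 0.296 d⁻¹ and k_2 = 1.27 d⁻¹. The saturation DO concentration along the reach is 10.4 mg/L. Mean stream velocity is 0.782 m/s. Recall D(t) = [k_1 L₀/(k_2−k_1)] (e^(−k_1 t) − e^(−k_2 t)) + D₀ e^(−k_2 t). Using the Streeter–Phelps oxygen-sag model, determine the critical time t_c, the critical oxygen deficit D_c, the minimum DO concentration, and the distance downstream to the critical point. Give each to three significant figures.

With k_2/k_1 = 4.291 and 1 − D₀(k_2−k_1)/(k_1 L₀) = 0.9553,
t_c = ln(4.291 × 0.9553) / (1.27 − 0.296) = ln(4.099) / 0.9740 = 1.411/0.9740 = 1.448 d.
D_c = (k_1/k_2) L₀ e^(−k_1 t_c) = (0.296/1.27) × 24.3 × e^(−0.296×1.448) = 0.2331 × 24.3 × 0.6513 = 3.689 mg/L.
Minimum DO = C_s − D_c = 10.4 − 3.689 = 6.711 mg/L.
x_c = v t_c = 0.782 m/s × 1.448 d × 86400 s/d = 97860 m ≈ 97.9 km.

t_c ≈ 1.45 d; D_c ≈ 3.69 mg/L; min DO ≈ 6.71 mg/L; x_c ≈ 97.9 km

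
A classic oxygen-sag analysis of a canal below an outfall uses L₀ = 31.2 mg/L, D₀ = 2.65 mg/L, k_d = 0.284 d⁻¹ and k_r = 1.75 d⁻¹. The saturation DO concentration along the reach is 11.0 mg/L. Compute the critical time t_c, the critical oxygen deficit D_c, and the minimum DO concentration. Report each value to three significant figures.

t_c ≈ 0.847 d; D_c ≈ 3.98 mg/L; min DO ≈ 7.02 mg/L

With k_r/k_d = 6.162 and 1 − D₀(k_r−k_d)/(k_d L₀) = 0.5616,
t_c = ln(6.162 × 0.5616) / (1.75 − 0.284) = ln(3.460) / 1.466 = 1.241/1.466 = 0.8468 d.
L(t_c) = L₀ e^(−k_d t_c) = 31.2 × 0.7862 = 24.53 mg/L, and at the critical point k_r D_c = k_d L, so D_c = (0.284/1.75) × 24.53 = 3.981 mg/L.
Minimum DO = C_s − D_c = 11.0 − 3.981 = 7.019 mg/L.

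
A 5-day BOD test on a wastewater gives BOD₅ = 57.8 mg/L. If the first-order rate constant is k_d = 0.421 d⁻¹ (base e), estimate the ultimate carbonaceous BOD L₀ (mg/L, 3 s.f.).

BOD₅ = L₀(1 − e^(−5k_d)) ⇒ L₀ = BOD₅ / (1 − e^(−5×0.421))
= 57.8 / (1 − 0.1218) = 57.8 / 0.8782 = 65.82 mg/L.

L₀ ≈ 65.8 mg/L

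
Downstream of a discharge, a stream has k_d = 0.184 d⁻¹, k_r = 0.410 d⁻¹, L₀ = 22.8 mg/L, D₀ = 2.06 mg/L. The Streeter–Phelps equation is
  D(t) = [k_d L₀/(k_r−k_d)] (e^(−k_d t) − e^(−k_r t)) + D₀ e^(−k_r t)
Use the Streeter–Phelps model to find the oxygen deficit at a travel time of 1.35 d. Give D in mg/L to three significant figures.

k_d L₀/(k_r−k_d) = 0.184×22.8/(0.410−0.184) = 4.195/0.2260 = 18.56 mg/L.
e^(−k_d t) = e^(−0.184×1.350) = 0.7800; e^(−k_r t) = e^(−0.410×1.350) = 0.5749.
D = 18.56 × (0.7800 − 0.5749) + 2.06 × 0.5749 = 3.807 + 1.184 = 4.992 mg/L.

D ≈ 4.99 mg/L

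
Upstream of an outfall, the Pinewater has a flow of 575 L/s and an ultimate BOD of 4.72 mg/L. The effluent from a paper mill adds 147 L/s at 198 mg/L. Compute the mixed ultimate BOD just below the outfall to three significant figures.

Flow-weighted mixing: C = (Q_r C_r + Q_w C_w)/(Q_r + Q_w)
= (575×4.72 + 147×198)/(575 + 147) = 31820/722.0 = 44.07 mg/L.

44.1 mg/L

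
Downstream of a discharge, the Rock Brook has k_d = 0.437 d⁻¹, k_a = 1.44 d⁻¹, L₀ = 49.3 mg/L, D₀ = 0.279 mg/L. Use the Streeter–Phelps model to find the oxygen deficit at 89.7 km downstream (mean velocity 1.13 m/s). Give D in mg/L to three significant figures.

D ≈ 8.73 mg/L

Travel time t = x/v = 89.7 km / (1.13 m/s) = 89700 m / 1.13 m/s = 79380 s = 0.9188 d.
k_d L₀/(k_a−k_d) = 0.437×49.3/(1.44−0.437) = 21.54/1.003 = 21.48 mg/L.
e^(−k_d t) = e^(−0.437×0.9188) = 0.6693; e^(−k_a t) = e^(−1.44×0.9188) = 0.2663.
D = 21.48 × (0.6693 − 0.2663) + 0.279 × 0.2663 = 8.656 + 0.07431 = 8.730 mg/L.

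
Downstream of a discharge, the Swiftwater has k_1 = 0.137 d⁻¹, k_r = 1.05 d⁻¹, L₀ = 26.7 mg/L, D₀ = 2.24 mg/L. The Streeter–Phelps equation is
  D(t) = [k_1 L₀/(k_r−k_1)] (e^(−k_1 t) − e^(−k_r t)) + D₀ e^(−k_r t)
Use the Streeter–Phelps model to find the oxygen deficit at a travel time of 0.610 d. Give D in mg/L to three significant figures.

k_1 L₀/(k_r−k_1) = 0.137×26.7/(1.05−0.137) = 3.658/0.9130 = 4.006 mg/L.
e^(−k_1 t) = e^(−0.137×0.6100) = 0.9198; e^(−k_r t) = e^(−1.05×0.6100) = 0.5270.
D = 4.006 × (0.9198 − 0.5270) + 2.24 × 0.5270 = 1.574 + 1.181 = 2.754 mg/L.

D ≈ 2.75 mg/L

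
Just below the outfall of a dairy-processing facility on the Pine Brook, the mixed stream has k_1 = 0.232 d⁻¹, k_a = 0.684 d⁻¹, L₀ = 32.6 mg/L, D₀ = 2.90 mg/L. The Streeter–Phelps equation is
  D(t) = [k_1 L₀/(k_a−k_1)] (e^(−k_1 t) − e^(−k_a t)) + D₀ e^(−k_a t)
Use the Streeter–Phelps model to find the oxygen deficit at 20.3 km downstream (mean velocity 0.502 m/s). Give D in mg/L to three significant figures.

D ≈ 4.97 mg/L

Travel time t = x/v = 20.3 km / (0.502 m/s) = 20300 m / 0.502 m/s = 40440 s = 0.4680 d.
k_1 L₀/(k_a−k_1) = 0.232×32.6/(0.684−0.232) = 7.563/0.4520 = 16.73 mg/L.
e^(−k_1 t) = e^(−0.232×0.4680) = 0.8971; e^(−k_a t) = e^(−0.684×0.4680) = 0.7261.
D = 16.73 × (0.8971 − 0.7261) + 2.90 × 0.7261 = 2.862 + 2.106 = 4.968 mg/L.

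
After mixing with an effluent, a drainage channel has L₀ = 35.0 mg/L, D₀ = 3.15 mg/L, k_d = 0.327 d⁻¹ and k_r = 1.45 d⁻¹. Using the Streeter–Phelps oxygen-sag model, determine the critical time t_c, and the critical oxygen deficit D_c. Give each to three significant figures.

t_c ≈ 0.997 d; D_c ≈ 5.70 mg/L

With k_r/k_d = 4.434 and 1 − D₀(k_r−k_d)/(k_d L₀) = 0.6909,
t_c = ln(4.434 × 0.6909) / (1.45 − 0.327) = ln(3.064) / 1.123 = 1.120/1.123 = 0.9970 d.
L(t_c) = L₀ e^(−k_d t_c) = 35.0 × 0.7218 = 25.26 mg/L, and at the critical point k_r D_c = k_d L, so D_c = (0.327/1.45) × 25.26 = 5.697 mg/L.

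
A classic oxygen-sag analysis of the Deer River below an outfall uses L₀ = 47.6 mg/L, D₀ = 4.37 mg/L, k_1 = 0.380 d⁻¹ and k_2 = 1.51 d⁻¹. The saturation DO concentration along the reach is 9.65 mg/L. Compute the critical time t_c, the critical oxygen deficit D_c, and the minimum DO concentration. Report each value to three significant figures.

t_c = [1/(k_2−k_1)] ln[(k_2/k_1)(1 − D₀(k_2−k_1)/(k_1 L₀))]
= [1/(1.51−0.380)] ln[(1.51/0.380)(1 − 4.37×1.130/(0.380×47.6))]
= (1/1.130) ln[3.974 × 0.7270] = 0.8850 × ln(2.889) = 0.8850 × 1.061 = 0.9388 d.
L(t_c) = L₀ e^(−k_1 t_c) = 47.6 × 0.6999 = 33.32 mg/L, and at the critical point k_2 D_c = k_1 L, so D_c = (0.380/1.51) × 33.32 = 8.385 mg/L.
Minimum DO = C_s − D_c = 9.65 − 8.385 = 1.265 mg/L.

t_c ≈ 0.939 d; D_c ≈ 8.38 mg/L; min DO ≈ 1.27 mg/L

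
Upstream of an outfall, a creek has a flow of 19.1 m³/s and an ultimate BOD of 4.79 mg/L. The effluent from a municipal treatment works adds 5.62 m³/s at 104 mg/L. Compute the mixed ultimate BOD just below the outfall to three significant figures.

27.3 mg/L

Flow-weighted mixing: C = (Q_r C_r + Q_w C_w)/(Q_r + Q_w)
= (19.1×4.79 + 5.62×104)/(19.1 + 5.62) = 676.0/24.72 = 27.35 mg/L.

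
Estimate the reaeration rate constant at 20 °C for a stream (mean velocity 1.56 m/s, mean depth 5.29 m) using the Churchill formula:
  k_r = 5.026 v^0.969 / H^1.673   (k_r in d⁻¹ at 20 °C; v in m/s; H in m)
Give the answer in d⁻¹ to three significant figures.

k_r = 5.026 × 1.56^0.969 / 5.29^1.673 = 5.026 × 1.539 / 16.23 = 0.4765 d⁻¹.

k_r ≈ 0.476 d⁻¹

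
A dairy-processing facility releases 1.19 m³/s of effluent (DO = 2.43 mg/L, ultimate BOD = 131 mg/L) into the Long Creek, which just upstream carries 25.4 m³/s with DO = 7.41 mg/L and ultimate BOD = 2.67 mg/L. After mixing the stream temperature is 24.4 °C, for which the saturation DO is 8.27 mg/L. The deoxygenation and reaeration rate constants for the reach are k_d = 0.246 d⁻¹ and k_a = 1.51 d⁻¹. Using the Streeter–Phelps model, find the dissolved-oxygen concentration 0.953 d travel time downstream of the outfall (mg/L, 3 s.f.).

DO ≈ 7.11 mg/L

Mixed DO = (25.4×7.41 + 1.19×2.43)/(25.4+1.19) = 191.1/26.59 = 7.187 mg/L.
Mixed L₀ = (25.4×2.67 + 1.19×131)/(26.59) = 223.7/26.59 = 8.413 mg/L.
Initial deficit D₀ = C_s − DO₀ = 8.27 − 7.187 = 1.083 mg/L.
D(0.953) = [0.246×8.413/(1.51−0.246)](e^(−0.246×0.953) − e^(−1.51×0.953)) + 1.083 e^(−1.51×0.953)
= 1.637 × (0.7910 − 0.2372) + 1.083 × 0.2372 = 1.164 mg/L.
DO = 8.27 − 1.164 = 7.106 mg/L.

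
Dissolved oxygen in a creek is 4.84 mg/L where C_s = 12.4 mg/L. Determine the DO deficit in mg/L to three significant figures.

D = C_s − C = 12.4 − 4.84 = 7.56 mg/L.

D ≈ 7.56 mg/L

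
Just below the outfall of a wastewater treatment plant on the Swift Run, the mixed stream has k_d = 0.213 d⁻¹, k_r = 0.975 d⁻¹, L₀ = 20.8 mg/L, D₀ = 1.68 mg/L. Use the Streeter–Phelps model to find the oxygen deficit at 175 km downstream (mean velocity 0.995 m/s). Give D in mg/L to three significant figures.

Travel time t = x/v = 175 km / (0.995 m/s) = 175000 m / 0.995 m/s = 175900 s = 2.036 d.
k_d L₀/(k_r−k_d) = 0.213×20.8/(0.975−0.213) = 4.430/0.7620 = 5.814 mg/L.
e^(−k_d t) = e^(−0.213×2.036) = 0.6482; e^(−k_r t) = e^(−0.975×2.036) = 0.1374.
D = 5.814 × (0.6482 − 0.1374) + 1.68 × 0.1374 = 2.970 + 0.2309 = 3.201 mg/L.

D ≈ 3.20 mg/L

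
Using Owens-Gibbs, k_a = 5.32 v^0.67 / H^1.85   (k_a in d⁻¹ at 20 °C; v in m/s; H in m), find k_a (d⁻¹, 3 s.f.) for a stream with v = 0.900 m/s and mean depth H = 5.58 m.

k_a ≈ 0.206 d⁻¹

k_a = 5.32 × 0.900^0.67 / 5.58^1.85 = 5.32 × 0.9318 / 24.06 = 0.2061 d⁻¹.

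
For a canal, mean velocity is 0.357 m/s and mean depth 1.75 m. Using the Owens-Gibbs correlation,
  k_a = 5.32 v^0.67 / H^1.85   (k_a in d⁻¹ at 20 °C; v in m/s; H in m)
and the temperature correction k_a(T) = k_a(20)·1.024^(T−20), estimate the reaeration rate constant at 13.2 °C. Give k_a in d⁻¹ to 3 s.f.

k_a(20) = 5.32 × 0.357^0.67 / 1.75^1.85 = 5.32 × 0.5015 / 2.816 = 0.9475 d⁻¹.
k_a(13.2) = 0.9475 × 1.024^(13.2−20) = 0.9475 × 0.8511 = 0.8064 d⁻¹.

k_a ≈ 0.806 d⁻¹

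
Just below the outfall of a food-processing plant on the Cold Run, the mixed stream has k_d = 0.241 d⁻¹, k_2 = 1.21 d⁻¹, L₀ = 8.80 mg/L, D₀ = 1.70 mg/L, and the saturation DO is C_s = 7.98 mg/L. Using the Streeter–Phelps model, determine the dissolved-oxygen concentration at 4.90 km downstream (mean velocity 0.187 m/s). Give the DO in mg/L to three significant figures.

DO ≈ 6.28 mg/L

Travel time t = x/v = 4.90 km / (0.187 m/s) = 4900 m / 0.187 m/s = 26200 s = 0.3033 d.
k_d L₀/(k_2−k_d) = 0.241×8.80/(1.21−0.241) = 2.121/0.9690 = 2.189 mg/L.
e^(−k_d t) = e^(−0.241×0.3033) = 0.9295; e^(−k_2 t) = e^(−1.21×0.3033) = 0.6928.
D = 2.189 × (0.9295 − 0.6928) + 1.70 × 0.6928 = 0.5180 + 1.178 = 1.696 mg/L.
DO = C_s − D = 7.98 − 1.696 = 6.284 mg/L.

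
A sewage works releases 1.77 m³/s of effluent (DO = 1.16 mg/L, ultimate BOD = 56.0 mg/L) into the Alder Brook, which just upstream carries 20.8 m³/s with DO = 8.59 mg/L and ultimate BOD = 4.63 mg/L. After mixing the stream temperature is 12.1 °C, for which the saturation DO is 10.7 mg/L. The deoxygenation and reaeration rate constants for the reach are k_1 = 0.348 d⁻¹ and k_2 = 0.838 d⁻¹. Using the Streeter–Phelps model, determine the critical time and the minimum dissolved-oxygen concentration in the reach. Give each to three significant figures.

Mixed DO = (20.8×8.59 + 1.77×1.16)/(20.8+1.77) = 180.7/22.57 = 8.007 mg/L.
Mixed L₀ = (20.8×4.63 + 1.77×56.0)/(22.57) = 195.4/22.57 = 8.659 mg/L.
Initial deficit D₀ = C_s − DO₀ = 10.7 − 8.007 = 2.693 mg/L.
t_c = (1/0.4900) ln[(0.838/0.348)(1 − 2.693×0.4900/(0.348×8.659))] = 2.041 × ln(1.354) = 0.6179 d.
D_c = (0.348/0.838) × 8.659 × e^(−0.348×0.6179) = 0.4153 × 8.659 × 0.8065 = 2.900 mg/L.
Minimum DO = 10.7 − 2.900 = 7.800 mg/L.

t_c ≈ 0.618 d; minimum DO ≈ 7.80 mg/L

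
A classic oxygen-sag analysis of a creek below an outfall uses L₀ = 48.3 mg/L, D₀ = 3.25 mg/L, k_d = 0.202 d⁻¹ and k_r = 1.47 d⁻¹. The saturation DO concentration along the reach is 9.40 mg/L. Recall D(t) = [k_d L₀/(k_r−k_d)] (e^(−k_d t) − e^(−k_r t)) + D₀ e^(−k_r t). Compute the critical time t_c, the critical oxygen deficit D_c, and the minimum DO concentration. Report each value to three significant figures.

t_c ≈ 1.13 d; D_c ≈ 5.28 mg/L; min DO ≈ 4.12 mg/L

At the critical point dD/dt = 0, so k_d L₀ e^(−k_d t) = k_r D. Substituting D(t) from the Streeter–Phelps equation and solving for t gives
t_c = ln[(k_r/k_d)(1 − D₀(k_r−k_d)/(k_d L₀))] / (k_r−k_d).
Here k_r−k_d = 1.268 d⁻¹ and 1 − D₀(k_r−k_d)/(k_d L₀) = 1 − 3.25×1.268/(0.202×48.3) = 0.5776, so
t_c = ln(7.277 × 0.5776) / 1.268 = 1.436 / 1.268 = 1.132 d.
L(t_c) = L₀ e^(−k_d t_c) = 48.3 × 0.7955 = 38.42 mg/L, and at the critical point k_r D_c = k_d L, so D_c = (0.202/1.47) × 38.42 = 5.280 mg/L.
Minimum DO = C_s − D_c = 9.40 − 5.280 = 4.120 mg/L.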